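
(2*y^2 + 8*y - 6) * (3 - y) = -2*y^3 - 2*y^2 + 30*y - 18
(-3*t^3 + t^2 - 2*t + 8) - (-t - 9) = -3*t^3 + t^2 - t + 17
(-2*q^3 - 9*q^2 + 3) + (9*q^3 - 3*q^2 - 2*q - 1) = 7*q^3 - 12*q^2 - 2*q + 2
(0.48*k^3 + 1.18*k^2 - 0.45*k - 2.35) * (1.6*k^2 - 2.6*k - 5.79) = 0.768*k^5 + 0.64*k^4 - 6.5672*k^3 - 9.4222*k^2 + 8.7155*k + 13.6065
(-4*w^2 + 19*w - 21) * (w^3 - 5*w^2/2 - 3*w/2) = -4*w^5 + 29*w^4 - 125*w^3/2 + 24*w^2 + 63*w/2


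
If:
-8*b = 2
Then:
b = -1/4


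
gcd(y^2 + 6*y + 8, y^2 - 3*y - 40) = 1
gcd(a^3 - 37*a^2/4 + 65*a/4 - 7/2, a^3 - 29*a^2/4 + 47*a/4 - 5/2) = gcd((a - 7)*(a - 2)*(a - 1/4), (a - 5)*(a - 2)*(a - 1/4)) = a^2 - 9*a/4 + 1/2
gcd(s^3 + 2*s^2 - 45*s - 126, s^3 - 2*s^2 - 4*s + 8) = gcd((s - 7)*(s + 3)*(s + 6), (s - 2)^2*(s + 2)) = 1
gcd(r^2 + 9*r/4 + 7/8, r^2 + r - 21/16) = r + 7/4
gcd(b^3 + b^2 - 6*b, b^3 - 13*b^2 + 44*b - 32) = 1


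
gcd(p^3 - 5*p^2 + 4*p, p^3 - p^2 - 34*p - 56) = 1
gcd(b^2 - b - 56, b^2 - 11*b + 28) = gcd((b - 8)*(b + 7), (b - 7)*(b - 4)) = 1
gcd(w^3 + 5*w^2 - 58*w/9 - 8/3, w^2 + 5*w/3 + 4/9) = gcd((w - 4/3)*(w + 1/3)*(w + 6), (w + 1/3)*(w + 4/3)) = w + 1/3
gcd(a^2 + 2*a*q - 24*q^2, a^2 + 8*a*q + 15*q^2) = 1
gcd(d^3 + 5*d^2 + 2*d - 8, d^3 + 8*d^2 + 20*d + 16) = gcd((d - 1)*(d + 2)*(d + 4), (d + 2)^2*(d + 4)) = d^2 + 6*d + 8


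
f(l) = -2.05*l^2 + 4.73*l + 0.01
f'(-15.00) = 66.23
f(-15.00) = -532.19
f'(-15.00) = 66.23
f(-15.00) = -532.19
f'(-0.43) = 6.49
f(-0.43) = -2.40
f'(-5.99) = 29.29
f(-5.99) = -101.88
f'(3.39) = -9.17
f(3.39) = -7.51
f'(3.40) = -9.21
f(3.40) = -7.61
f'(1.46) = -1.26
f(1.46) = 2.55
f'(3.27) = -8.68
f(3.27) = -6.44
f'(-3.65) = 19.70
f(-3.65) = -44.57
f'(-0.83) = 8.13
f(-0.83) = -5.33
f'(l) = 4.73 - 4.1*l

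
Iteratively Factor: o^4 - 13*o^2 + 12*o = (o - 3)*(o^3 + 3*o^2 - 4*o) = (o - 3)*(o - 1)*(o^2 + 4*o) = o*(o - 3)*(o - 1)*(o + 4)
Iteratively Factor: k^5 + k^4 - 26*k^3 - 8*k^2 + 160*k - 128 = (k + 4)*(k^4 - 3*k^3 - 14*k^2 + 48*k - 32) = (k - 4)*(k + 4)*(k^3 + k^2 - 10*k + 8) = (k - 4)*(k - 1)*(k + 4)*(k^2 + 2*k - 8) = (k - 4)*(k - 2)*(k - 1)*(k + 4)*(k + 4)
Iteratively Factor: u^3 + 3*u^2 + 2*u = (u + 2)*(u^2 + u) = (u + 1)*(u + 2)*(u)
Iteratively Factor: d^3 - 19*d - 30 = (d + 2)*(d^2 - 2*d - 15) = (d + 2)*(d + 3)*(d - 5)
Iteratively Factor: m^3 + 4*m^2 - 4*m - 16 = (m - 2)*(m^2 + 6*m + 8) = (m - 2)*(m + 4)*(m + 2)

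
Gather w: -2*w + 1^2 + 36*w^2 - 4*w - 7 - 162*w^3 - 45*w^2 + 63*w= -162*w^3 - 9*w^2 + 57*w - 6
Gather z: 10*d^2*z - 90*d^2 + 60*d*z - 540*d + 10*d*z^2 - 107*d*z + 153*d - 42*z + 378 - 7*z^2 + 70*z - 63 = -90*d^2 - 387*d + z^2*(10*d - 7) + z*(10*d^2 - 47*d + 28) + 315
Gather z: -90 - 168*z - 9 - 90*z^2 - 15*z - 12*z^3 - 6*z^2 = -12*z^3 - 96*z^2 - 183*z - 99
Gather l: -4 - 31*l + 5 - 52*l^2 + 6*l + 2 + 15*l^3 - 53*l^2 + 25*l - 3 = 15*l^3 - 105*l^2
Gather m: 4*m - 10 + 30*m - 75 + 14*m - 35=48*m - 120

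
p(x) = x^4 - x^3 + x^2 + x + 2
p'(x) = 4*x^3 - 3*x^2 + 2*x + 1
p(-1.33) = 7.92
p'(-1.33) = -16.38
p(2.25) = 23.55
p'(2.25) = 35.88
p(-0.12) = 1.90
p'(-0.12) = 0.71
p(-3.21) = 148.34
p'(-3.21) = -168.64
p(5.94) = 1078.57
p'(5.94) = 745.37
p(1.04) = 4.17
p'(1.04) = 4.33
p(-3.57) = 219.11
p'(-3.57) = -226.37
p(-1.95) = 25.73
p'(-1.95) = -43.97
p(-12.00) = 22598.00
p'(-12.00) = -7367.00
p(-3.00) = 116.00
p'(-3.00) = -140.00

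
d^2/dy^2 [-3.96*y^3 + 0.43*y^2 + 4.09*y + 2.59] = 0.86 - 23.76*y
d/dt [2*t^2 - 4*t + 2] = 4*t - 4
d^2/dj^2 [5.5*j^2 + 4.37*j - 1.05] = 11.0000000000000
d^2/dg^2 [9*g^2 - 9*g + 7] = 18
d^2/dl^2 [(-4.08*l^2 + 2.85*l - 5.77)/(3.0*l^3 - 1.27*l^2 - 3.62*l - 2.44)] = (-73.4400000000001*l^6 + 153.9*l^5 - 954.1638*l^4 + 42.231114*l^3 + 646.337226*l^2 - 465.569868*l - 214.39296)/(27.0*l^9 - 34.29*l^8 - 83.2239*l^7 + 14.824817*l^6 + 156.201906*l^5 + 97.256208*l^4 - 61.161464*l^3 - 118.607424*l^2 - 64.656096*l - 14.526784)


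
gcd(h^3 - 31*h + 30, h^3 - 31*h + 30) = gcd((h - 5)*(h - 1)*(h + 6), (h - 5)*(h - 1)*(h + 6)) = h^3 - 31*h + 30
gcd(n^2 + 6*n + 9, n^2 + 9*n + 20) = 1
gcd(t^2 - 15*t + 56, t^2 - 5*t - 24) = t - 8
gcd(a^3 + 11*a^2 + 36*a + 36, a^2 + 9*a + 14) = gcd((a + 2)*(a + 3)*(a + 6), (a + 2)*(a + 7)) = a + 2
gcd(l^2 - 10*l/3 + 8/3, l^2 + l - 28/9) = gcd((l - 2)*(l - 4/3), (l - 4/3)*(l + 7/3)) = l - 4/3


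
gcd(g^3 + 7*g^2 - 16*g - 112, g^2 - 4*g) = g - 4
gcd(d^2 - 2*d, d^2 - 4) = d - 2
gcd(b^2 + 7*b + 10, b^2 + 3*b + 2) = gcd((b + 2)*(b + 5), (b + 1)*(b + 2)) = b + 2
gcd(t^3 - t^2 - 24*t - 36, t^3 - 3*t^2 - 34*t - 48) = t^2 + 5*t + 6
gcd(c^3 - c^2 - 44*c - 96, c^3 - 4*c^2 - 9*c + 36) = c + 3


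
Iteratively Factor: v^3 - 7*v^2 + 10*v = (v - 2)*(v^2 - 5*v) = (v - 5)*(v - 2)*(v)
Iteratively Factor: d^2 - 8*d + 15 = (d - 5)*(d - 3)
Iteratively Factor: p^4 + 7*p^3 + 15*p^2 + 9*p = (p + 1)*(p^3 + 6*p^2 + 9*p) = p*(p + 1)*(p^2 + 6*p + 9) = p*(p + 1)*(p + 3)*(p + 3)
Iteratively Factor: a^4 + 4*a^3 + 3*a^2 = (a + 3)*(a^3 + a^2) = a*(a + 3)*(a^2 + a) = a^2*(a + 3)*(a + 1)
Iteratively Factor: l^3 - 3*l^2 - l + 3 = (l - 3)*(l^2 - 1) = (l - 3)*(l + 1)*(l - 1)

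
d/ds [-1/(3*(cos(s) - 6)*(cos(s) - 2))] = 2*(4 - cos(s))*sin(s)/(3*(cos(s) - 6)^2*(cos(s) - 2)^2)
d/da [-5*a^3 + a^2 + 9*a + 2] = -15*a^2 + 2*a + 9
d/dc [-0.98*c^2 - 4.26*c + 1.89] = -1.96*c - 4.26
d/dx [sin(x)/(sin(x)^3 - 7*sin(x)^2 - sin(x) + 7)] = (-2*sin(x)^3 + 7*sin(x)^2 + 7)/((sin(x) - 7)^2*cos(x)^3)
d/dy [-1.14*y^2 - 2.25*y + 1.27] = -2.28*y - 2.25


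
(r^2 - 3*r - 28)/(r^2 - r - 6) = (-r^2 + 3*r + 28)/(-r^2 + r + 6)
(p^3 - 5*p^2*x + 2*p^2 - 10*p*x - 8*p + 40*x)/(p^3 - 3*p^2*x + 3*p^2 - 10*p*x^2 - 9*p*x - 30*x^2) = (p^2 + 2*p - 8)/(p^2 + 2*p*x + 3*p + 6*x)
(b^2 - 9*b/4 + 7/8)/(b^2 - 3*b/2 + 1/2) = (b - 7/4)/(b - 1)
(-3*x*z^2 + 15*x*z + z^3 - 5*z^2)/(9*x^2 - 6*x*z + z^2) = z*(5 - z)/(3*x - z)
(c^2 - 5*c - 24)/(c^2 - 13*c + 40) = (c + 3)/(c - 5)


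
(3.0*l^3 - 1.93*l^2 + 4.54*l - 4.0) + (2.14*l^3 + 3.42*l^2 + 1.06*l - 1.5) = 5.14*l^3 + 1.49*l^2 + 5.6*l - 5.5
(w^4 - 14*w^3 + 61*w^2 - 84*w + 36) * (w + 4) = w^5 - 10*w^4 + 5*w^3 + 160*w^2 - 300*w + 144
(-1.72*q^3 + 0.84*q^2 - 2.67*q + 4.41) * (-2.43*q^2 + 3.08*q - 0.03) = 4.1796*q^5 - 7.3388*q^4 + 9.1269*q^3 - 18.9651*q^2 + 13.6629*q - 0.1323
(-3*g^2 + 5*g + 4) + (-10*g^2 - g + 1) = -13*g^2 + 4*g + 5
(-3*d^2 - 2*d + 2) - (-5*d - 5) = -3*d^2 + 3*d + 7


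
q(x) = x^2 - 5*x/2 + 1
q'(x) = 2*x - 5/2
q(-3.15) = 18.80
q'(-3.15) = -8.80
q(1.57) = -0.46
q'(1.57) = 0.64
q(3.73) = 5.59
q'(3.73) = 4.96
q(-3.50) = 22.00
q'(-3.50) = -9.50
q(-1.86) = 9.11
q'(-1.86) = -6.22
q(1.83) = -0.23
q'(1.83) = 1.16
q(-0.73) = 3.36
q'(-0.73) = -3.96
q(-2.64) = 14.57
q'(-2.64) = -7.78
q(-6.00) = 52.00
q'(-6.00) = -14.50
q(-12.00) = 175.00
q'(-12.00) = -26.50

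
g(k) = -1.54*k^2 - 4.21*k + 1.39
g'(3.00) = -13.45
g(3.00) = -25.10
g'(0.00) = -4.21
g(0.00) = 1.39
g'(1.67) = -9.35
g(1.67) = -9.94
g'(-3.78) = 7.43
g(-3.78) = -4.70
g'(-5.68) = 13.28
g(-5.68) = -24.38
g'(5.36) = -20.72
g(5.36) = -65.42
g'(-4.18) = 8.66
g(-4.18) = -7.92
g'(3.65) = -15.45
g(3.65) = -34.49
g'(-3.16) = 5.52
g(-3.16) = -0.68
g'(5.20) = -20.23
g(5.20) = -62.14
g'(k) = -3.08*k - 4.21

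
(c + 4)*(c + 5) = c^2 + 9*c + 20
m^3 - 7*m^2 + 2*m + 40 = (m - 5)*(m - 4)*(m + 2)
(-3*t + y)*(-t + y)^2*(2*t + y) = -6*t^4 + 11*t^3*y - 3*t^2*y^2 - 3*t*y^3 + y^4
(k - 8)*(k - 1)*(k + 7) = k^3 - 2*k^2 - 55*k + 56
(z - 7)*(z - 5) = z^2 - 12*z + 35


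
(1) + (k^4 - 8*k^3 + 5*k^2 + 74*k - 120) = k^4 - 8*k^3 + 5*k^2 + 74*k - 119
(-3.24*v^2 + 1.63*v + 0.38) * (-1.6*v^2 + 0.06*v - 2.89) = 5.184*v^4 - 2.8024*v^3 + 8.8534*v^2 - 4.6879*v - 1.0982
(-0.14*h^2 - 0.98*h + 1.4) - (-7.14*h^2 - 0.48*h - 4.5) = 7.0*h^2 - 0.5*h + 5.9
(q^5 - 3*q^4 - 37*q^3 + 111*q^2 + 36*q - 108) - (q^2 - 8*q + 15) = q^5 - 3*q^4 - 37*q^3 + 110*q^2 + 44*q - 123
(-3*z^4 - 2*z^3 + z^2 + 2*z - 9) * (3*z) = -9*z^5 - 6*z^4 + 3*z^3 + 6*z^2 - 27*z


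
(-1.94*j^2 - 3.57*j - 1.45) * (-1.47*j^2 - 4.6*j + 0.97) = 2.8518*j^4 + 14.1719*j^3 + 16.6717*j^2 + 3.2071*j - 1.4065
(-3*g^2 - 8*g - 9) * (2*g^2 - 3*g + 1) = -6*g^4 - 7*g^3 + 3*g^2 + 19*g - 9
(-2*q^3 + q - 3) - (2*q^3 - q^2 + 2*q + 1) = -4*q^3 + q^2 - q - 4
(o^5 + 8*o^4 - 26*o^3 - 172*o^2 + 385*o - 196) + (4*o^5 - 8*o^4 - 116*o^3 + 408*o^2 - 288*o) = 5*o^5 - 142*o^3 + 236*o^2 + 97*o - 196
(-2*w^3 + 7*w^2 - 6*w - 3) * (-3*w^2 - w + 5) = 6*w^5 - 19*w^4 + w^3 + 50*w^2 - 27*w - 15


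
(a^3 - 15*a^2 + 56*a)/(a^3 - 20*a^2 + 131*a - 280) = a/(a - 5)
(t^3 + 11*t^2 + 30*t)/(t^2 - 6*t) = (t^2 + 11*t + 30)/(t - 6)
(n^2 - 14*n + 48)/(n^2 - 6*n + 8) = (n^2 - 14*n + 48)/(n^2 - 6*n + 8)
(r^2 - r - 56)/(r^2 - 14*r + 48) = (r + 7)/(r - 6)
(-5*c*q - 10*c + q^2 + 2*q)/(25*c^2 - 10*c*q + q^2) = (q + 2)/(-5*c + q)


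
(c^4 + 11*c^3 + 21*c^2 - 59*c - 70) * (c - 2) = c^5 + 9*c^4 - c^3 - 101*c^2 + 48*c + 140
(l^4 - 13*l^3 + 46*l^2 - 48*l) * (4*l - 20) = 4*l^5 - 72*l^4 + 444*l^3 - 1112*l^2 + 960*l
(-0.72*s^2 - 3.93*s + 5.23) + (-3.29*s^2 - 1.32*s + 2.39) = -4.01*s^2 - 5.25*s + 7.62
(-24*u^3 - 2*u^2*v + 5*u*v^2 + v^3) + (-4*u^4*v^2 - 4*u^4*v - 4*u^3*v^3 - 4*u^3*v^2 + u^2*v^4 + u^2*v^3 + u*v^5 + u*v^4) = -4*u^4*v^2 - 4*u^4*v - 4*u^3*v^3 - 4*u^3*v^2 - 24*u^3 + u^2*v^4 + u^2*v^3 - 2*u^2*v + u*v^5 + u*v^4 + 5*u*v^2 + v^3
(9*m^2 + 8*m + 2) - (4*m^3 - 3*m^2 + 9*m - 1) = -4*m^3 + 12*m^2 - m + 3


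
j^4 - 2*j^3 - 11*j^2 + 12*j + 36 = (j - 3)^2*(j + 2)^2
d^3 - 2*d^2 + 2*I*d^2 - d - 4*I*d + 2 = (d - 2)*(d + I)^2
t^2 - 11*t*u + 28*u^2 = (t - 7*u)*(t - 4*u)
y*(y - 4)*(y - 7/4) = y^3 - 23*y^2/4 + 7*y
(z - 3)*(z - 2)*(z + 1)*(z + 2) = z^4 - 2*z^3 - 7*z^2 + 8*z + 12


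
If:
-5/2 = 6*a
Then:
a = -5/12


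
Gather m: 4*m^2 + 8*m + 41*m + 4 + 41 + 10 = 4*m^2 + 49*m + 55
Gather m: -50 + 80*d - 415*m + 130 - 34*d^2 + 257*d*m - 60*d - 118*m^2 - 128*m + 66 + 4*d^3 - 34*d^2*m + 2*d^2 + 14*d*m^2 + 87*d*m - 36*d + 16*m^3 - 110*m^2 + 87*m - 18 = 4*d^3 - 32*d^2 - 16*d + 16*m^3 + m^2*(14*d - 228) + m*(-34*d^2 + 344*d - 456) + 128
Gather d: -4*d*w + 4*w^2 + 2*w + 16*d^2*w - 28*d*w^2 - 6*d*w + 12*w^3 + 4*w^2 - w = 16*d^2*w + d*(-28*w^2 - 10*w) + 12*w^3 + 8*w^2 + w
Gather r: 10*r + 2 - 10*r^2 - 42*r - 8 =-10*r^2 - 32*r - 6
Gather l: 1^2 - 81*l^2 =1 - 81*l^2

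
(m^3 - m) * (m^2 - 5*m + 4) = m^5 - 5*m^4 + 3*m^3 + 5*m^2 - 4*m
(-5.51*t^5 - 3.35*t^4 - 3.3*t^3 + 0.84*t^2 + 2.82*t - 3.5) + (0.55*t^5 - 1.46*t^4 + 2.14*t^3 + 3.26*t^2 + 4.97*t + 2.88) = -4.96*t^5 - 4.81*t^4 - 1.16*t^3 + 4.1*t^2 + 7.79*t - 0.62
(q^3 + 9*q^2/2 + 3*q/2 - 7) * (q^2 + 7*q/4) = q^5 + 25*q^4/4 + 75*q^3/8 - 35*q^2/8 - 49*q/4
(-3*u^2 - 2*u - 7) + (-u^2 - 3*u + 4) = -4*u^2 - 5*u - 3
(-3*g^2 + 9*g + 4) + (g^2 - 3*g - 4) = -2*g^2 + 6*g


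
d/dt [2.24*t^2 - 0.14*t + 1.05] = 4.48*t - 0.14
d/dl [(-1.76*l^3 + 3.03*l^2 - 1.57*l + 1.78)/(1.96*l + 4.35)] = (-6.8992*l^3 - 17.0292*l^2 + 26.361*l - 10.3183)/(3.8416*l^2 + 17.052*l + 18.9225)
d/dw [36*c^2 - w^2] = -2*w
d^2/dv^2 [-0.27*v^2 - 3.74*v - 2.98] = -0.540000000000000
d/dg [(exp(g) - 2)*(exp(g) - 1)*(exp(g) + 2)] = (3*exp(2*g) - 2*exp(g) - 4)*exp(g)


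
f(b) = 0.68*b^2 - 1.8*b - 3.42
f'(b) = 1.36*b - 1.8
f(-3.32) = 10.05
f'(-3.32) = -6.32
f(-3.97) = 14.44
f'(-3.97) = -7.20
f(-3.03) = 8.28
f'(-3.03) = -5.92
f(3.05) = -2.58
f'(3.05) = 2.35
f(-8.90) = 66.46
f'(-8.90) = -13.90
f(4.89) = 4.04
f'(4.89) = 4.85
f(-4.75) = 20.47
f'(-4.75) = -8.26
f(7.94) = 25.16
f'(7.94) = 9.00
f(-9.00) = 67.86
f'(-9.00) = -14.04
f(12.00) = 72.90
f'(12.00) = 14.52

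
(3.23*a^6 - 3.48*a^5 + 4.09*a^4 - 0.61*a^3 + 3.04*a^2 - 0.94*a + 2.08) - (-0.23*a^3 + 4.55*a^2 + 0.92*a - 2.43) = 3.23*a^6 - 3.48*a^5 + 4.09*a^4 - 0.38*a^3 - 1.51*a^2 - 1.86*a + 4.51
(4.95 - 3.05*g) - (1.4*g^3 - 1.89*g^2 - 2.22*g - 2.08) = -1.4*g^3 + 1.89*g^2 - 0.83*g + 7.03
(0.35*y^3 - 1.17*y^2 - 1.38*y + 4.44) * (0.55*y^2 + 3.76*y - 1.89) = 0.1925*y^5 + 0.6725*y^4 - 5.8197*y^3 - 0.535499999999999*y^2 + 19.3026*y - 8.3916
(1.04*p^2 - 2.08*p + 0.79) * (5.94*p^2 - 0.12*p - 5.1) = 6.1776*p^4 - 12.48*p^3 - 0.361799999999999*p^2 + 10.5132*p - 4.029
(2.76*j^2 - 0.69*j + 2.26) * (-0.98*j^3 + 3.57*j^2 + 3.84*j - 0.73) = -2.7048*j^5 + 10.5294*j^4 + 5.9203*j^3 + 3.4038*j^2 + 9.1821*j - 1.6498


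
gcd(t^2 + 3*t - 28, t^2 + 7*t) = t + 7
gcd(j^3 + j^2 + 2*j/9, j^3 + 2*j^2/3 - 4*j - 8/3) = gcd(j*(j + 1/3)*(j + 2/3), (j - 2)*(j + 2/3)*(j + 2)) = j + 2/3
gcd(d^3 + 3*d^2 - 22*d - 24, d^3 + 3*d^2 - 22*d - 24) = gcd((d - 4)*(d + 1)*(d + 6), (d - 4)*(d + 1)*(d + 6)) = d^3 + 3*d^2 - 22*d - 24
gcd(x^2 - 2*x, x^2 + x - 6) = x - 2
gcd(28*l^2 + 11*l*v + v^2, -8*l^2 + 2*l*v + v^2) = 4*l + v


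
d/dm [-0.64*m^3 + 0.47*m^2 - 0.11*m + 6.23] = -1.92*m^2 + 0.94*m - 0.11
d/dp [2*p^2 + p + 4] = 4*p + 1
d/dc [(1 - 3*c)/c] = -1/c^2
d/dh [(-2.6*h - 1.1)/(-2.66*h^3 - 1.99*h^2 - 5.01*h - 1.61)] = (6.916*h^3 + 5.174*h^2 + 13.026*h - (2.6*h + 1.1)*(7.98*h^2 + 3.98*h + 5.01) + 4.186)/(2.66*h^3 + 1.99*h^2 + 5.01*h + 1.61)^2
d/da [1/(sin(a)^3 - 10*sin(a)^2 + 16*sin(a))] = (-3*cos(a) + 20/tan(a) - 16*cos(a)/sin(a)^2)/((sin(a) - 8)^2*(sin(a) - 2)^2)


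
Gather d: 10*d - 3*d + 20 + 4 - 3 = 7*d + 21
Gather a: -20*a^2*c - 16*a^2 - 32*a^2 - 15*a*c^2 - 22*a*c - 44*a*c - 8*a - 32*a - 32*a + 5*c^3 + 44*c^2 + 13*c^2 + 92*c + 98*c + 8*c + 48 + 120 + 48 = a^2*(-20*c - 48) + a*(-15*c^2 - 66*c - 72) + 5*c^3 + 57*c^2 + 198*c + 216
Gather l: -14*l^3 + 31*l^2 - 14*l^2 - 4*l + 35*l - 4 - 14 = -14*l^3 + 17*l^2 + 31*l - 18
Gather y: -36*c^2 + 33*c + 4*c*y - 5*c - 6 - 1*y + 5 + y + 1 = -36*c^2 + 4*c*y + 28*c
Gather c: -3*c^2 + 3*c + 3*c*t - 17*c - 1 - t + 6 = -3*c^2 + c*(3*t - 14) - t + 5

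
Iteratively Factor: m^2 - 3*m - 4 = (m + 1)*(m - 4)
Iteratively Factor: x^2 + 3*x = (x)*(x + 3)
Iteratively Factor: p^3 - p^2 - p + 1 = (p - 1)*(p^2 - 1) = (p - 1)^2*(p + 1)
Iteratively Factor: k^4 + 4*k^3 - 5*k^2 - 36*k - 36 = (k + 3)*(k^3 + k^2 - 8*k - 12) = (k + 2)*(k + 3)*(k^2 - k - 6) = (k - 3)*(k + 2)*(k + 3)*(k + 2)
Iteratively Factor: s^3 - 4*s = (s)*(s^2 - 4) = s*(s + 2)*(s - 2)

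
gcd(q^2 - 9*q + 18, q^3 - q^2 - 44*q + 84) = q - 6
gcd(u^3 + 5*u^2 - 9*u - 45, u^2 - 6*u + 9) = u - 3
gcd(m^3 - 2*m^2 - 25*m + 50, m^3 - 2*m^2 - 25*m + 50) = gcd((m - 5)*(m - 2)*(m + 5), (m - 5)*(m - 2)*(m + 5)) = m^3 - 2*m^2 - 25*m + 50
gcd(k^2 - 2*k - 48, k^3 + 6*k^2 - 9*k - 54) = k + 6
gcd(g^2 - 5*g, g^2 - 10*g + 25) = g - 5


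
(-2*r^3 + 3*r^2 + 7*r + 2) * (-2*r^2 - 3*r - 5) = 4*r^5 - 13*r^3 - 40*r^2 - 41*r - 10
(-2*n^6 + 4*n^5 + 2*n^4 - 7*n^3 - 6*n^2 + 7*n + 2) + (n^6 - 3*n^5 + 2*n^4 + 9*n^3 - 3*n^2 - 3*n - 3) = -n^6 + n^5 + 4*n^4 + 2*n^3 - 9*n^2 + 4*n - 1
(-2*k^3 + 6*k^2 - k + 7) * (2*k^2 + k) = -4*k^5 + 10*k^4 + 4*k^3 + 13*k^2 + 7*k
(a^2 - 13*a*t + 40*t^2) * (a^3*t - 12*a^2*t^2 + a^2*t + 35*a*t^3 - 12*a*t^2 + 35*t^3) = a^5*t - 25*a^4*t^2 + a^4*t + 231*a^3*t^3 - 25*a^3*t^2 - 935*a^2*t^4 + 231*a^2*t^3 + 1400*a*t^5 - 935*a*t^4 + 1400*t^5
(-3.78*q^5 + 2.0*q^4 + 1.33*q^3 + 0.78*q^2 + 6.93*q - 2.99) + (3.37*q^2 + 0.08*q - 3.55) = -3.78*q^5 + 2.0*q^4 + 1.33*q^3 + 4.15*q^2 + 7.01*q - 6.54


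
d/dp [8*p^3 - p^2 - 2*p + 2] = 24*p^2 - 2*p - 2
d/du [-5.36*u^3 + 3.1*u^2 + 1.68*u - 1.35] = -16.08*u^2 + 6.2*u + 1.68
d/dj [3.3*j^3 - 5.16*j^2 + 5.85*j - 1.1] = 9.9*j^2 - 10.32*j + 5.85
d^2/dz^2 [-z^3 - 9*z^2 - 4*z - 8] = -6*z - 18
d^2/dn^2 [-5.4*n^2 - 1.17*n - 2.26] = -10.8000000000000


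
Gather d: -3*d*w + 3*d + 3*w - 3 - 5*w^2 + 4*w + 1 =d*(3 - 3*w) - 5*w^2 + 7*w - 2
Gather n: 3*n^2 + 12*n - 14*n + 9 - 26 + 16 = 3*n^2 - 2*n - 1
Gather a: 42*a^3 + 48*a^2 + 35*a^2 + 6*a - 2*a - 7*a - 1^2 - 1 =42*a^3 + 83*a^2 - 3*a - 2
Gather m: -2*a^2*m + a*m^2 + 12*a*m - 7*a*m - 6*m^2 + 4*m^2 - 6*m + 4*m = m^2*(a - 2) + m*(-2*a^2 + 5*a - 2)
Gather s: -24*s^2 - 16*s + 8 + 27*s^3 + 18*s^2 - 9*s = 27*s^3 - 6*s^2 - 25*s + 8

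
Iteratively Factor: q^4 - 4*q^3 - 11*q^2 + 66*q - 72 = (q + 4)*(q^3 - 8*q^2 + 21*q - 18) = (q - 3)*(q + 4)*(q^2 - 5*q + 6) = (q - 3)*(q - 2)*(q + 4)*(q - 3)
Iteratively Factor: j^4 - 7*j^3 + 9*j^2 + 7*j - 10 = (j - 2)*(j^3 - 5*j^2 - j + 5) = (j - 5)*(j - 2)*(j^2 - 1) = (j - 5)*(j - 2)*(j - 1)*(j + 1)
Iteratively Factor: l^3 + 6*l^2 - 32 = (l + 4)*(l^2 + 2*l - 8) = (l - 2)*(l + 4)*(l + 4)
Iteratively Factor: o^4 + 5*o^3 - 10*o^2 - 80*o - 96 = (o + 2)*(o^3 + 3*o^2 - 16*o - 48) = (o + 2)*(o + 3)*(o^2 - 16) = (o - 4)*(o + 2)*(o + 3)*(o + 4)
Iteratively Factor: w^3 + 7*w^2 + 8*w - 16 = (w + 4)*(w^2 + 3*w - 4) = (w - 1)*(w + 4)*(w + 4)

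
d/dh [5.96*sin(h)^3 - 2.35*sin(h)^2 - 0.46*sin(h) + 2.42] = (17.88*sin(h)^2 - 4.7*sin(h) - 0.46)*cos(h)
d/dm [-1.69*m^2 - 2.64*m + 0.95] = -3.38*m - 2.64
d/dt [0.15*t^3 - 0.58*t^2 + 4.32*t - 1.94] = 0.45*t^2 - 1.16*t + 4.32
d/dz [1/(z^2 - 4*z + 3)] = 2*(2 - z)/(z^2 - 4*z + 3)^2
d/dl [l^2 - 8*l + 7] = 2*l - 8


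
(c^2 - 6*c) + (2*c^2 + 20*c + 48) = 3*c^2 + 14*c + 48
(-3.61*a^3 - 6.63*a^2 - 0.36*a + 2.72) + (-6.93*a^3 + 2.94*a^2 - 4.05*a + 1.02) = -10.54*a^3 - 3.69*a^2 - 4.41*a + 3.74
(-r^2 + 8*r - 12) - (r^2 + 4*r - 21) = -2*r^2 + 4*r + 9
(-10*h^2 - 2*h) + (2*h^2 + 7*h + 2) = -8*h^2 + 5*h + 2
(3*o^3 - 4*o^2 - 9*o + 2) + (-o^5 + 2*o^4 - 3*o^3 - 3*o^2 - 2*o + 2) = -o^5 + 2*o^4 - 7*o^2 - 11*o + 4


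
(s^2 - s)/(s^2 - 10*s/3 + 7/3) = 3*s/(3*s - 7)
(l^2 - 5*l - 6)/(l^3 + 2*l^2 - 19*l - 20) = (l - 6)/(l^2 + l - 20)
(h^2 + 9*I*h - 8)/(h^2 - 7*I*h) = (h^2 + 9*I*h - 8)/(h*(h - 7*I))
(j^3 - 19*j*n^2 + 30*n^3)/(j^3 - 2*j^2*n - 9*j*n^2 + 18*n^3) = (j + 5*n)/(j + 3*n)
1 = 1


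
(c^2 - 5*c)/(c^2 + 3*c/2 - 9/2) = 2*c*(c - 5)/(2*c^2 + 3*c - 9)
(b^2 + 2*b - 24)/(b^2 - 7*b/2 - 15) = 2*(-b^2 - 2*b + 24)/(-2*b^2 + 7*b + 30)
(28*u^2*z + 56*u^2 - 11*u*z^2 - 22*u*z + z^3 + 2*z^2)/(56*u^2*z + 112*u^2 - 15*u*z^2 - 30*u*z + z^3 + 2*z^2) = (-4*u + z)/(-8*u + z)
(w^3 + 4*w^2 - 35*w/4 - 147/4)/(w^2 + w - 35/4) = (2*w^2 + w - 21)/(2*w - 5)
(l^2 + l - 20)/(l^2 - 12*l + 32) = (l + 5)/(l - 8)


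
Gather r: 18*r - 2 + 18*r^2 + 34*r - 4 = 18*r^2 + 52*r - 6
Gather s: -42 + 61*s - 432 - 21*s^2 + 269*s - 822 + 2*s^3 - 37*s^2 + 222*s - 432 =2*s^3 - 58*s^2 + 552*s - 1728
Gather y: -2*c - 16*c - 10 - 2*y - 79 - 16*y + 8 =-18*c - 18*y - 81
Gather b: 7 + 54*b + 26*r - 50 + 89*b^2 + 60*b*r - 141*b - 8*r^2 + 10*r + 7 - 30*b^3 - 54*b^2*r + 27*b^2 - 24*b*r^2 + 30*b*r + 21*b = -30*b^3 + b^2*(116 - 54*r) + b*(-24*r^2 + 90*r - 66) - 8*r^2 + 36*r - 36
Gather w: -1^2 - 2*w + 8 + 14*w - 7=12*w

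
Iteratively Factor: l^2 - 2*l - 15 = (l - 5)*(l + 3)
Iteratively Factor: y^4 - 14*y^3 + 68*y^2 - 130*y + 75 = (y - 5)*(y^3 - 9*y^2 + 23*y - 15) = (y - 5)*(y - 1)*(y^2 - 8*y + 15) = (y - 5)^2*(y - 1)*(y - 3)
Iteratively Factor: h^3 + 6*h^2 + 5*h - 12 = (h + 4)*(h^2 + 2*h - 3) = (h + 3)*(h + 4)*(h - 1)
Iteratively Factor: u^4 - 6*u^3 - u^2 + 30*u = (u - 3)*(u^3 - 3*u^2 - 10*u) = (u - 3)*(u + 2)*(u^2 - 5*u) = u*(u - 3)*(u + 2)*(u - 5)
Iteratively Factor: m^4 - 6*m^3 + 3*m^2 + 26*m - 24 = (m - 4)*(m^3 - 2*m^2 - 5*m + 6) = (m - 4)*(m + 2)*(m^2 - 4*m + 3) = (m - 4)*(m - 1)*(m + 2)*(m - 3)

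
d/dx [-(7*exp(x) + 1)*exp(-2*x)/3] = (7*exp(x) + 2)*exp(-2*x)/3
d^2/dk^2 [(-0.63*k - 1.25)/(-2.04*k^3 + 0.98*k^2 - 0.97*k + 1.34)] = (15.730848*k^5 + 54.867024*k^4 - 41.267184*k^3 + 42.710016*k^2 + 8.408604*k + 0.706997999999999)/(8.489664*k^9 - 12.235104*k^8 + 17.987904*k^7 - 29.306168*k^6 + 24.62664*k^5 - 22.536606*k^4 + 19.544569*k^3 - 9.061482*k^2 + 5.225196*k - 2.406104)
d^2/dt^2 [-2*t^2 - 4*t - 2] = -4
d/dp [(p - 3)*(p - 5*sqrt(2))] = 2*p - 5*sqrt(2) - 3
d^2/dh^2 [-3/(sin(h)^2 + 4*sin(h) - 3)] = 6*(2*sin(h)^4 + 6*sin(h)^3 + 11*sin(h)^2 - 6*sin(h) - 19)/(sin(h)^2 + 4*sin(h) - 3)^3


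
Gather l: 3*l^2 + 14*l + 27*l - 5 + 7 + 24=3*l^2 + 41*l + 26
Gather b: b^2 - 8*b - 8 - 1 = b^2 - 8*b - 9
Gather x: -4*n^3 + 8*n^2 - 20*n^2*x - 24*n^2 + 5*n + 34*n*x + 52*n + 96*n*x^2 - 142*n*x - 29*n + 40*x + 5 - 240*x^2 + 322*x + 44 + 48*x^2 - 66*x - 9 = -4*n^3 - 16*n^2 + 28*n + x^2*(96*n - 192) + x*(-20*n^2 - 108*n + 296) + 40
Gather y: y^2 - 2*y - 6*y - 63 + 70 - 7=y^2 - 8*y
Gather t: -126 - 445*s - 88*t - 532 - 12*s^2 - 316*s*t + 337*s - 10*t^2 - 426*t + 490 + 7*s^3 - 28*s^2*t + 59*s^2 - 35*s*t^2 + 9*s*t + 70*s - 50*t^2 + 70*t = 7*s^3 + 47*s^2 - 38*s + t^2*(-35*s - 60) + t*(-28*s^2 - 307*s - 444) - 168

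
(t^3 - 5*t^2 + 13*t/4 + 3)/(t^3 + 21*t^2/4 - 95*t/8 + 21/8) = 2*(2*t^2 - 7*t - 4)/(4*t^2 + 27*t - 7)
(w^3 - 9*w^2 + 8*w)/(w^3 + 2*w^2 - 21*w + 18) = w*(w - 8)/(w^2 + 3*w - 18)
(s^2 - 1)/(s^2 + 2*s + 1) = (s - 1)/(s + 1)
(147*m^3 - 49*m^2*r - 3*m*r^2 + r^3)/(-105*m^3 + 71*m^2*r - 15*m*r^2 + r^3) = (7*m + r)/(-5*m + r)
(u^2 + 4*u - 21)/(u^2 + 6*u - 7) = (u - 3)/(u - 1)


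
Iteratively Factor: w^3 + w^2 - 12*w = (w + 4)*(w^2 - 3*w) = (w - 3)*(w + 4)*(w)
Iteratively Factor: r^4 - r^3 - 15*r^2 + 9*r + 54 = (r - 3)*(r^3 + 2*r^2 - 9*r - 18) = (r - 3)^2*(r^2 + 5*r + 6) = (r - 3)^2*(r + 3)*(r + 2)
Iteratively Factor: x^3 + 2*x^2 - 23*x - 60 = (x + 3)*(x^2 - x - 20) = (x - 5)*(x + 3)*(x + 4)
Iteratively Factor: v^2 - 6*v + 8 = (v - 2)*(v - 4)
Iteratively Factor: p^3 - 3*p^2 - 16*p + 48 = (p - 3)*(p^2 - 16) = (p - 3)*(p + 4)*(p - 4)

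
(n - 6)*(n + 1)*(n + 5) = n^3 - 31*n - 30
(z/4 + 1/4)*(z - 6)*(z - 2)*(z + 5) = z^4/4 - z^3/2 - 31*z^2/4 + 8*z + 15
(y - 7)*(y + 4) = y^2 - 3*y - 28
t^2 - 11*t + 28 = (t - 7)*(t - 4)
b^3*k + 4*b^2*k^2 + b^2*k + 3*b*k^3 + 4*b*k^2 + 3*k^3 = (b + k)*(b + 3*k)*(b*k + k)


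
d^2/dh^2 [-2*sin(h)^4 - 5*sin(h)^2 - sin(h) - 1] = 32*sin(h)^4 - 4*sin(h)^2 + sin(h) - 10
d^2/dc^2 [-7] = 0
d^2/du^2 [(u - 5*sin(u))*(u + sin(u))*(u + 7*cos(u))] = 4*u^2*sin(u) - 7*u^2*cos(u) - 28*u*sin(u) + 56*u*sin(2*u) - 16*u*cos(u) - 10*u*cos(2*u) + 6*u - 8*sin(u) - 10*sin(2*u) + 91*cos(u)/4 - 56*cos(2*u) - 315*cos(3*u)/4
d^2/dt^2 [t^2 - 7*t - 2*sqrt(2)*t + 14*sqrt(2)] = 2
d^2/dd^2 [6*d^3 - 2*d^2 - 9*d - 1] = 36*d - 4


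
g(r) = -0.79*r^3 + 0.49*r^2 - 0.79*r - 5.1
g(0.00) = -5.10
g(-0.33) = -4.76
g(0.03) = -5.12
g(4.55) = -72.97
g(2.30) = -13.94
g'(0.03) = -0.76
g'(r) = -2.37*r^2 + 0.98*r - 0.79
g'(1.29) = -3.47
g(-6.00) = 187.92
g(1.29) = -7.00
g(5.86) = -151.87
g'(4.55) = -45.40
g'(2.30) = -11.07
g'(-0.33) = -1.37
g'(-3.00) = -25.06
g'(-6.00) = -91.99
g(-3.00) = 23.01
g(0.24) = -5.27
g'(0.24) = -0.69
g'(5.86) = -76.43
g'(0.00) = -0.79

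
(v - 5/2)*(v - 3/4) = v^2 - 13*v/4 + 15/8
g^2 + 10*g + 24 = (g + 4)*(g + 6)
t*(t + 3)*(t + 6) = t^3 + 9*t^2 + 18*t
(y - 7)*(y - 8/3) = y^2 - 29*y/3 + 56/3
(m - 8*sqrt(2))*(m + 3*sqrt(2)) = m^2 - 5*sqrt(2)*m - 48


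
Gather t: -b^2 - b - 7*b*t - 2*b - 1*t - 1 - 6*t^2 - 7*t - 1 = -b^2 - 3*b - 6*t^2 + t*(-7*b - 8) - 2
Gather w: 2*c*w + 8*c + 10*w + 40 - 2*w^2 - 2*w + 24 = 8*c - 2*w^2 + w*(2*c + 8) + 64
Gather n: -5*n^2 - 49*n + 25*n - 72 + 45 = -5*n^2 - 24*n - 27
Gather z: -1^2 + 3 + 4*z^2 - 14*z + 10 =4*z^2 - 14*z + 12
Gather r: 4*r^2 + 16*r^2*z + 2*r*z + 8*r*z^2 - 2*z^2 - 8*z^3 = r^2*(16*z + 4) + r*(8*z^2 + 2*z) - 8*z^3 - 2*z^2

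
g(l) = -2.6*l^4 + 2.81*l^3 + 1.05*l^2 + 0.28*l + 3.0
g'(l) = -10.4*l^3 + 8.43*l^2 + 2.1*l + 0.28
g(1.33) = 3.71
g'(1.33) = -6.48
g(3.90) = -414.75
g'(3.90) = -480.23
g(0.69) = 4.03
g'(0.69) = 2.33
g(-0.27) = 2.93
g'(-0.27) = 0.53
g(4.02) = -475.37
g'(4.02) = -530.68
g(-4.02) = -842.72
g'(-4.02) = 803.70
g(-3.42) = -453.78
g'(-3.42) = 507.72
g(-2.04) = -62.09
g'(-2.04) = 119.37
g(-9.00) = -19021.56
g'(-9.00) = 8245.81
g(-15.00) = -140873.70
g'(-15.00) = 36965.53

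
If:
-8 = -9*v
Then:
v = 8/9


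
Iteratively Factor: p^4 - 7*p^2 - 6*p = (p - 3)*(p^3 + 3*p^2 + 2*p) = (p - 3)*(p + 1)*(p^2 + 2*p) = p*(p - 3)*(p + 1)*(p + 2)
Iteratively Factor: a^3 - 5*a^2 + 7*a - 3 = (a - 3)*(a^2 - 2*a + 1) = (a - 3)*(a - 1)*(a - 1)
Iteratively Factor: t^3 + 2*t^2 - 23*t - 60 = (t + 4)*(t^2 - 2*t - 15) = (t - 5)*(t + 4)*(t + 3)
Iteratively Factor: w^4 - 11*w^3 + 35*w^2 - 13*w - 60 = (w - 4)*(w^3 - 7*w^2 + 7*w + 15) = (w - 5)*(w - 4)*(w^2 - 2*w - 3) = (w - 5)*(w - 4)*(w - 3)*(w + 1)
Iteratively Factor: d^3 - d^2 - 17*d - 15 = (d - 5)*(d^2 + 4*d + 3) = (d - 5)*(d + 3)*(d + 1)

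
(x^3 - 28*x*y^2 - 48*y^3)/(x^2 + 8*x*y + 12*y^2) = (x^2 - 2*x*y - 24*y^2)/(x + 6*y)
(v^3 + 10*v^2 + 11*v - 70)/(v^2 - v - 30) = (v^2 + 5*v - 14)/(v - 6)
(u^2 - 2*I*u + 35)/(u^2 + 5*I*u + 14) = (u^2 - 2*I*u + 35)/(u^2 + 5*I*u + 14)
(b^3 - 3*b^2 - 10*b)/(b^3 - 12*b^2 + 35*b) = (b + 2)/(b - 7)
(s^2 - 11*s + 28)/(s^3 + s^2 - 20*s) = (s - 7)/(s*(s + 5))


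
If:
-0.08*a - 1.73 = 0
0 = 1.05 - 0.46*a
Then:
No Solution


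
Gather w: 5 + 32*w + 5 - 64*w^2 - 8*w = -64*w^2 + 24*w + 10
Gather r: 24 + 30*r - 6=30*r + 18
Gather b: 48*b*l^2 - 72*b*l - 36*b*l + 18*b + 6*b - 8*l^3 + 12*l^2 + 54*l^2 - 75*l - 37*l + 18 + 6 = b*(48*l^2 - 108*l + 24) - 8*l^3 + 66*l^2 - 112*l + 24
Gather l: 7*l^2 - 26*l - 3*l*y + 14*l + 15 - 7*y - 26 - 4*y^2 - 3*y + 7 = 7*l^2 + l*(-3*y - 12) - 4*y^2 - 10*y - 4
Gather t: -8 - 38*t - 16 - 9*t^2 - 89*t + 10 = -9*t^2 - 127*t - 14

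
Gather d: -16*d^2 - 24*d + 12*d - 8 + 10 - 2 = -16*d^2 - 12*d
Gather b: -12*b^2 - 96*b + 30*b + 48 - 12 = -12*b^2 - 66*b + 36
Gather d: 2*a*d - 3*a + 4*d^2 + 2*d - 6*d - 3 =-3*a + 4*d^2 + d*(2*a - 4) - 3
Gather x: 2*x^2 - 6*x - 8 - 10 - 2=2*x^2 - 6*x - 20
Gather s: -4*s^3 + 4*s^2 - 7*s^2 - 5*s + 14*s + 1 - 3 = -4*s^3 - 3*s^2 + 9*s - 2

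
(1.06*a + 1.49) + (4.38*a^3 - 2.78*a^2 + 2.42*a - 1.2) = 4.38*a^3 - 2.78*a^2 + 3.48*a + 0.29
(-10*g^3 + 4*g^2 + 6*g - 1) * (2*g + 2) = -20*g^4 - 12*g^3 + 20*g^2 + 10*g - 2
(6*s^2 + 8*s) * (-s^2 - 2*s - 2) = -6*s^4 - 20*s^3 - 28*s^2 - 16*s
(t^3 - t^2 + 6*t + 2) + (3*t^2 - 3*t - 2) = t^3 + 2*t^2 + 3*t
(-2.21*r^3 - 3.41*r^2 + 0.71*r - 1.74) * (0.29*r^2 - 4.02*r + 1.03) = -0.6409*r^5 + 7.8953*r^4 + 11.6378*r^3 - 6.8711*r^2 + 7.7261*r - 1.7922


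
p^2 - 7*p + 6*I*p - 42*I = (p - 7)*(p + 6*I)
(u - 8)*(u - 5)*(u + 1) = u^3 - 12*u^2 + 27*u + 40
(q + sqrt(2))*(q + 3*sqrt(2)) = q^2 + 4*sqrt(2)*q + 6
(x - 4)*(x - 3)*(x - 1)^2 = x^4 - 9*x^3 + 27*x^2 - 31*x + 12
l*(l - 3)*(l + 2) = l^3 - l^2 - 6*l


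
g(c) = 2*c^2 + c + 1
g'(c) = 4*c + 1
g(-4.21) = 32.24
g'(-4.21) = -15.84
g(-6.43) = 77.26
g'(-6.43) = -24.72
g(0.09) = 1.11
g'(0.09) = 1.36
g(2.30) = 13.88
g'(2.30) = 10.20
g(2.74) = 18.76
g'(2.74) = 11.96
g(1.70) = 8.48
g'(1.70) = 7.80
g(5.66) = 70.73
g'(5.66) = 23.64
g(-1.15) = 2.50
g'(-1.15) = -3.60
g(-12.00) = 277.00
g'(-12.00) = -47.00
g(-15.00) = 436.00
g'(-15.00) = -59.00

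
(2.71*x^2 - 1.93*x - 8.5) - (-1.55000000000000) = 2.71*x^2 - 1.93*x - 6.95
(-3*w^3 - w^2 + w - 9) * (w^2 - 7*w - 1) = -3*w^5 + 20*w^4 + 11*w^3 - 15*w^2 + 62*w + 9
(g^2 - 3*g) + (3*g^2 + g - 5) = 4*g^2 - 2*g - 5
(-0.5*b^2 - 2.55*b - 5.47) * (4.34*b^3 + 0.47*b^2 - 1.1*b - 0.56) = -2.17*b^5 - 11.302*b^4 - 24.3883*b^3 + 0.5141*b^2 + 7.445*b + 3.0632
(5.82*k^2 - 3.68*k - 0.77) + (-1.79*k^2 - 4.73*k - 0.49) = 4.03*k^2 - 8.41*k - 1.26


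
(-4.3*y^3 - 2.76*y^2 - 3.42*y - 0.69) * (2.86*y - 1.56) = -12.298*y^4 - 1.1856*y^3 - 5.4756*y^2 + 3.3618*y + 1.0764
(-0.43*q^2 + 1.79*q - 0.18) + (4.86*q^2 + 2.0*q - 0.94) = 4.43*q^2 + 3.79*q - 1.12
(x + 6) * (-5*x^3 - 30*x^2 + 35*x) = -5*x^4 - 60*x^3 - 145*x^2 + 210*x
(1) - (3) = -2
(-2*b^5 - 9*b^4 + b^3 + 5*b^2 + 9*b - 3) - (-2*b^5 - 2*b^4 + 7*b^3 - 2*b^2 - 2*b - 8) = -7*b^4 - 6*b^3 + 7*b^2 + 11*b + 5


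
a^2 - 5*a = a*(a - 5)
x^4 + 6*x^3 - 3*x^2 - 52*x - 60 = (x - 3)*(x + 2)^2*(x + 5)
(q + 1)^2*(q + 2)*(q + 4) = q^4 + 8*q^3 + 21*q^2 + 22*q + 8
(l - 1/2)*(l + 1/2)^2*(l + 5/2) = l^4 + 3*l^3 + l^2 - 3*l/4 - 5/16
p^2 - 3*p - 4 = (p - 4)*(p + 1)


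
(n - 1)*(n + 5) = n^2 + 4*n - 5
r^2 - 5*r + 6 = (r - 3)*(r - 2)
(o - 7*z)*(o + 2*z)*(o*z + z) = o^3*z - 5*o^2*z^2 + o^2*z - 14*o*z^3 - 5*o*z^2 - 14*z^3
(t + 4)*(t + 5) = t^2 + 9*t + 20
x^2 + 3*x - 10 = (x - 2)*(x + 5)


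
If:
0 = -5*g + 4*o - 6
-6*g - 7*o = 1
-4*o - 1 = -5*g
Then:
No Solution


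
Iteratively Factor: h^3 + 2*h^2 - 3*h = (h + 3)*(h^2 - h) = h*(h + 3)*(h - 1)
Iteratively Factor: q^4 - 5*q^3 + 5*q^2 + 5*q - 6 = (q - 1)*(q^3 - 4*q^2 + q + 6) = (q - 2)*(q - 1)*(q^2 - 2*q - 3) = (q - 3)*(q - 2)*(q - 1)*(q + 1)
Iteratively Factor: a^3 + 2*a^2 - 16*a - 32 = (a - 4)*(a^2 + 6*a + 8) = (a - 4)*(a + 2)*(a + 4)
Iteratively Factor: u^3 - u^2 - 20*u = (u - 5)*(u^2 + 4*u) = (u - 5)*(u + 4)*(u)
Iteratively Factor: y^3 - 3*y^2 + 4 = (y - 2)*(y^2 - y - 2) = (y - 2)^2*(y + 1)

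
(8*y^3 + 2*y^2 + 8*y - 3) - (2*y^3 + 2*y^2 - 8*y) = 6*y^3 + 16*y - 3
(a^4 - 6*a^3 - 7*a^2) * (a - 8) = a^5 - 14*a^4 + 41*a^3 + 56*a^2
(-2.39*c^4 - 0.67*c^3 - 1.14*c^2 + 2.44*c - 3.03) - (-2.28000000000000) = -2.39*c^4 - 0.67*c^3 - 1.14*c^2 + 2.44*c - 0.75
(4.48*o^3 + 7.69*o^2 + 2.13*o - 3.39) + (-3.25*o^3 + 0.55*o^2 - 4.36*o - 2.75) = 1.23*o^3 + 8.24*o^2 - 2.23*o - 6.14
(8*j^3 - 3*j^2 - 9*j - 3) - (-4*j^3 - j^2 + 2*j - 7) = 12*j^3 - 2*j^2 - 11*j + 4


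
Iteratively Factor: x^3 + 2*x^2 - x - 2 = (x + 1)*(x^2 + x - 2) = (x - 1)*(x + 1)*(x + 2)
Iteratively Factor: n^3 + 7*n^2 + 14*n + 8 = (n + 4)*(n^2 + 3*n + 2) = (n + 2)*(n + 4)*(n + 1)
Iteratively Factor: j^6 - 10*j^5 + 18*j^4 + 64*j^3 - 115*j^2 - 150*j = (j + 1)*(j^5 - 11*j^4 + 29*j^3 + 35*j^2 - 150*j) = (j - 5)*(j + 1)*(j^4 - 6*j^3 - j^2 + 30*j) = (j - 5)^2*(j + 1)*(j^3 - j^2 - 6*j) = (j - 5)^2*(j + 1)*(j + 2)*(j^2 - 3*j) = (j - 5)^2*(j - 3)*(j + 1)*(j + 2)*(j)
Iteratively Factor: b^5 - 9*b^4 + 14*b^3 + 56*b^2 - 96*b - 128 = (b + 1)*(b^4 - 10*b^3 + 24*b^2 + 32*b - 128) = (b + 1)*(b + 2)*(b^3 - 12*b^2 + 48*b - 64) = (b - 4)*(b + 1)*(b + 2)*(b^2 - 8*b + 16) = (b - 4)^2*(b + 1)*(b + 2)*(b - 4)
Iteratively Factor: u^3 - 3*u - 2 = (u + 1)*(u^2 - u - 2) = (u + 1)^2*(u - 2)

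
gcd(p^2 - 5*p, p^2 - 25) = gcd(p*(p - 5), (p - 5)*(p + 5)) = p - 5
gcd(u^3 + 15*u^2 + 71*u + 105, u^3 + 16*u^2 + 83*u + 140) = u^2 + 12*u + 35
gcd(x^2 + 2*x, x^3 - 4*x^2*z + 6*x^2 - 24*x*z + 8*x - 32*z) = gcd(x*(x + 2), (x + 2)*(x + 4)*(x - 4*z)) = x + 2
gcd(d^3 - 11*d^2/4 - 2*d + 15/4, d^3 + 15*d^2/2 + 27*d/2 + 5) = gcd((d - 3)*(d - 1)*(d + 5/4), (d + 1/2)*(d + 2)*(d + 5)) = 1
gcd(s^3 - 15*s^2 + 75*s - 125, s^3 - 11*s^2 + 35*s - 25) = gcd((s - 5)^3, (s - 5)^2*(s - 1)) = s^2 - 10*s + 25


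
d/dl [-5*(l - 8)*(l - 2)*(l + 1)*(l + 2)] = -20*l^3 + 105*l^2 + 120*l - 140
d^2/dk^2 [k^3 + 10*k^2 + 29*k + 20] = 6*k + 20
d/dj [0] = 0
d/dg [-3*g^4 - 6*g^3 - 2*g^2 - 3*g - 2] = -12*g^3 - 18*g^2 - 4*g - 3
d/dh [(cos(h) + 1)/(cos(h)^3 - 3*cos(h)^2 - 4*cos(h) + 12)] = 2*(cos(h)^3 - 3*cos(h) - 8)*sin(h)/((cos(h) - 3)^2*(cos(h) - 2)^2*(cos(h) + 2)^2)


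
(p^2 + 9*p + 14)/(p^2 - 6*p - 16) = (p + 7)/(p - 8)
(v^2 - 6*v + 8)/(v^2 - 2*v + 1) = (v^2 - 6*v + 8)/(v^2 - 2*v + 1)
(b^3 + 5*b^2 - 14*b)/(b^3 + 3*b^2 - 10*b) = (b + 7)/(b + 5)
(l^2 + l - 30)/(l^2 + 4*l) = (l^2 + l - 30)/(l*(l + 4))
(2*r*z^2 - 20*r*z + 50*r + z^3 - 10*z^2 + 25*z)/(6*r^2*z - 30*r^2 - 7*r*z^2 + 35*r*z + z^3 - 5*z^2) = (2*r*z - 10*r + z^2 - 5*z)/(6*r^2 - 7*r*z + z^2)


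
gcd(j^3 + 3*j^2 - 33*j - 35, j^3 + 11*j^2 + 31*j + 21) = j^2 + 8*j + 7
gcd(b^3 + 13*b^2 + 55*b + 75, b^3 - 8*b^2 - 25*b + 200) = b + 5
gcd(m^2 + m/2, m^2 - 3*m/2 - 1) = m + 1/2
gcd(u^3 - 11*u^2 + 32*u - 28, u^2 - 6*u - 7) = u - 7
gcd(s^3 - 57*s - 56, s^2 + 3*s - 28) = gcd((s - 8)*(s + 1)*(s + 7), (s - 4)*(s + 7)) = s + 7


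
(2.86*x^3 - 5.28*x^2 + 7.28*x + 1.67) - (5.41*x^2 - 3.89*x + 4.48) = 2.86*x^3 - 10.69*x^2 + 11.17*x - 2.81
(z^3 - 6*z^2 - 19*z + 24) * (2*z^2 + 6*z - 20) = 2*z^5 - 6*z^4 - 94*z^3 + 54*z^2 + 524*z - 480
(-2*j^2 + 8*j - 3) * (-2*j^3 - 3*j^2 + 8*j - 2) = 4*j^5 - 10*j^4 - 34*j^3 + 77*j^2 - 40*j + 6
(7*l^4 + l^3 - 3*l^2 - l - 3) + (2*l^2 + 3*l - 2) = 7*l^4 + l^3 - l^2 + 2*l - 5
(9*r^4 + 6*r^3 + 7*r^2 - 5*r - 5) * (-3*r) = -27*r^5 - 18*r^4 - 21*r^3 + 15*r^2 + 15*r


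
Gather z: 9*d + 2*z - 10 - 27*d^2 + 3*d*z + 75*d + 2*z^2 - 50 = -27*d^2 + 84*d + 2*z^2 + z*(3*d + 2) - 60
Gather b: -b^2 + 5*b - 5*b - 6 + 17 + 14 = 25 - b^2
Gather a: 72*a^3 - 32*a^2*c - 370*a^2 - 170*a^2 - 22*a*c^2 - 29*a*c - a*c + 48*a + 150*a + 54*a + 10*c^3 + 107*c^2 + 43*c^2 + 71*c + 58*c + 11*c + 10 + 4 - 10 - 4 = 72*a^3 + a^2*(-32*c - 540) + a*(-22*c^2 - 30*c + 252) + 10*c^3 + 150*c^2 + 140*c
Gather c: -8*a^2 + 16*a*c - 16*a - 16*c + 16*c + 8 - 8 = -8*a^2 + 16*a*c - 16*a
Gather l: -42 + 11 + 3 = -28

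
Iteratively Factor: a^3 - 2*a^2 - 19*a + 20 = (a - 5)*(a^2 + 3*a - 4) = (a - 5)*(a - 1)*(a + 4)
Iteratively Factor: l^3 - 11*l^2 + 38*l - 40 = (l - 5)*(l^2 - 6*l + 8) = (l - 5)*(l - 2)*(l - 4)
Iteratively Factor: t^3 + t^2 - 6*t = (t + 3)*(t^2 - 2*t) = (t - 2)*(t + 3)*(t)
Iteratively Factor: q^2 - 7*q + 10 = (q - 5)*(q - 2)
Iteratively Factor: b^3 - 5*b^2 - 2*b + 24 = (b + 2)*(b^2 - 7*b + 12) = (b - 3)*(b + 2)*(b - 4)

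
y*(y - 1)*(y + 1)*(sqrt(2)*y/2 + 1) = sqrt(2)*y^4/2 + y^3 - sqrt(2)*y^2/2 - y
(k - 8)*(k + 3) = k^2 - 5*k - 24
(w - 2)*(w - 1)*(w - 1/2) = w^3 - 7*w^2/2 + 7*w/2 - 1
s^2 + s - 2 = (s - 1)*(s + 2)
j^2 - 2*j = j*(j - 2)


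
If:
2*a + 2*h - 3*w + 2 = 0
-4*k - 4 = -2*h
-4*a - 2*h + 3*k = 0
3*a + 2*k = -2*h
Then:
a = -20/21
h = 34/21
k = -4/21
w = 10/9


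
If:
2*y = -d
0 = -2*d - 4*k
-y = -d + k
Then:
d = 0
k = 0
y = 0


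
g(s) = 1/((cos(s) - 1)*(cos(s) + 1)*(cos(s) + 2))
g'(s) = sin(s)/((cos(s) - 1)*(cos(s) + 1)*(cos(s) + 2)^2) + sin(s)/((cos(s) - 1)*(cos(s) + 1)^2*(cos(s) + 2)) + sin(s)/((cos(s) - 1)^2*(cos(s) + 1)*(cos(s) + 2)) = (-3 + 4*cos(s)/sin(s)^2 + 2/sin(s)^2)/((cos(s) + 2)^2*sin(s))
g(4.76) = -0.49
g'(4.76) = 0.19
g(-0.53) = -1.37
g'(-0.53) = -4.42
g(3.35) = -22.87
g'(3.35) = 220.87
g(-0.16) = -13.19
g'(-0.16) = -162.75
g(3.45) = -10.36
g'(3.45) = 68.07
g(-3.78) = -2.35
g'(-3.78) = -7.51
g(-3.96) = -1.43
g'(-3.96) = -3.46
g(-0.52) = -1.41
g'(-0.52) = -4.69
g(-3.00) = -49.72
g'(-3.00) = 704.49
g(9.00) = -5.41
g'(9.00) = -25.96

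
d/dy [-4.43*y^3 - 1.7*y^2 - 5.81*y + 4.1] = -13.29*y^2 - 3.4*y - 5.81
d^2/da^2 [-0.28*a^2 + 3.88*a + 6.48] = -0.560000000000000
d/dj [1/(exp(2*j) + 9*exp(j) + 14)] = (-2*exp(j) - 9)*exp(j)/(exp(2*j) + 9*exp(j) + 14)^2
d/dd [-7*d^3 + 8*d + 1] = 8 - 21*d^2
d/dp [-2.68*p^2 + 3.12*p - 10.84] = 3.12 - 5.36*p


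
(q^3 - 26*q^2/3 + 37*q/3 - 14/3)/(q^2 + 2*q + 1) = (3*q^3 - 26*q^2 + 37*q - 14)/(3*(q^2 + 2*q + 1))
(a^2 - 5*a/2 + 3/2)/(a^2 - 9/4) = 2*(a - 1)/(2*a + 3)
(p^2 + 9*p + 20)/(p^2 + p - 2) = (p^2 + 9*p + 20)/(p^2 + p - 2)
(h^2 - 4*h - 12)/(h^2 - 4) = (h - 6)/(h - 2)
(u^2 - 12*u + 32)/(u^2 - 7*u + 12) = (u - 8)/(u - 3)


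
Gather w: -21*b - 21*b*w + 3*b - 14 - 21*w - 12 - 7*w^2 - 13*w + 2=-18*b - 7*w^2 + w*(-21*b - 34) - 24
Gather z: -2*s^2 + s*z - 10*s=-2*s^2 + s*z - 10*s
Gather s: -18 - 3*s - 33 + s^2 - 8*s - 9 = s^2 - 11*s - 60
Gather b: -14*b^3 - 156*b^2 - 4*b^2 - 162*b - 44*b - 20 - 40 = -14*b^3 - 160*b^2 - 206*b - 60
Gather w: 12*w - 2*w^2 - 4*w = -2*w^2 + 8*w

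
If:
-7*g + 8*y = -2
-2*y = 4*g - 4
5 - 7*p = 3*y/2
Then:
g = 18/23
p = 100/161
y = 10/23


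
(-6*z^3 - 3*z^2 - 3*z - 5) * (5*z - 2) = -30*z^4 - 3*z^3 - 9*z^2 - 19*z + 10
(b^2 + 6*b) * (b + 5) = b^3 + 11*b^2 + 30*b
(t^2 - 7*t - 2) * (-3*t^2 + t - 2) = -3*t^4 + 22*t^3 - 3*t^2 + 12*t + 4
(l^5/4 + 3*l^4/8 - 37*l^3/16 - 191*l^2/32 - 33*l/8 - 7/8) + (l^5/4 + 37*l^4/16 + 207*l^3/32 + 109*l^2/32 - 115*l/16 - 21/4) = l^5/2 + 43*l^4/16 + 133*l^3/32 - 41*l^2/16 - 181*l/16 - 49/8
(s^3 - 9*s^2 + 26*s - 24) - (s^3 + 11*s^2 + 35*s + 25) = -20*s^2 - 9*s - 49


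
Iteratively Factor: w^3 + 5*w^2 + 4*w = (w + 4)*(w^2 + w) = (w + 1)*(w + 4)*(w)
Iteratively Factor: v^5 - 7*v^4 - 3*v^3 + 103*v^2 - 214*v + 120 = (v - 1)*(v^4 - 6*v^3 - 9*v^2 + 94*v - 120) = (v - 1)*(v + 4)*(v^3 - 10*v^2 + 31*v - 30) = (v - 5)*(v - 1)*(v + 4)*(v^2 - 5*v + 6) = (v - 5)*(v - 2)*(v - 1)*(v + 4)*(v - 3)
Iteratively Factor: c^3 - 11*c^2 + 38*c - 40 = (c - 4)*(c^2 - 7*c + 10) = (c - 5)*(c - 4)*(c - 2)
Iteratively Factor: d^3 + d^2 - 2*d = (d)*(d^2 + d - 2) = d*(d - 1)*(d + 2)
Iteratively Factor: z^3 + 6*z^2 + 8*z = (z)*(z^2 + 6*z + 8) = z*(z + 2)*(z + 4)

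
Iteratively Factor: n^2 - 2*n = (n)*(n - 2)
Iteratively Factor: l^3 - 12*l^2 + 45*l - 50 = (l - 5)*(l^2 - 7*l + 10) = (l - 5)*(l - 2)*(l - 5)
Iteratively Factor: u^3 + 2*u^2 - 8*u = (u + 4)*(u^2 - 2*u) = u*(u + 4)*(u - 2)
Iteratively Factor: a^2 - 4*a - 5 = (a - 5)*(a + 1)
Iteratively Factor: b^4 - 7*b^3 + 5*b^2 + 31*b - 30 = (b + 2)*(b^3 - 9*b^2 + 23*b - 15) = (b - 5)*(b + 2)*(b^2 - 4*b + 3) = (b - 5)*(b - 3)*(b + 2)*(b - 1)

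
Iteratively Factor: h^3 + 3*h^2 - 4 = (h - 1)*(h^2 + 4*h + 4) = (h - 1)*(h + 2)*(h + 2)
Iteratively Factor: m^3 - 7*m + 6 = (m - 2)*(m^2 + 2*m - 3) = (m - 2)*(m - 1)*(m + 3)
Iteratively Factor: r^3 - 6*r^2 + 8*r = (r - 4)*(r^2 - 2*r) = r*(r - 4)*(r - 2)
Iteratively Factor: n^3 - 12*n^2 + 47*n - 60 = (n - 5)*(n^2 - 7*n + 12) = (n - 5)*(n - 4)*(n - 3)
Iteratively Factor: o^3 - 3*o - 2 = (o + 1)*(o^2 - o - 2) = (o - 2)*(o + 1)*(o + 1)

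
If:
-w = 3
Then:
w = -3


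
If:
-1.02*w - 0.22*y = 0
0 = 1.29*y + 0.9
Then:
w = 0.15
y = -0.70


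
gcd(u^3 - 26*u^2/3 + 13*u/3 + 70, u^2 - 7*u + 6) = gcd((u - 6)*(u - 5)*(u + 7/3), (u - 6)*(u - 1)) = u - 6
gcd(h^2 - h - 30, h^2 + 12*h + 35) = h + 5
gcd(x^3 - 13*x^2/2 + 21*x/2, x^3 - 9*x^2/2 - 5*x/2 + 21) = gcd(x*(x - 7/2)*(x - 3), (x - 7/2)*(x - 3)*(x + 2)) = x^2 - 13*x/2 + 21/2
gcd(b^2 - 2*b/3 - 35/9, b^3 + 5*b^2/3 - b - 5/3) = b + 5/3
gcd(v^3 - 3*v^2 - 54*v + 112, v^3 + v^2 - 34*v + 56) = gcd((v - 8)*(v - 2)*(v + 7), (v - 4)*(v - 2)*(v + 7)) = v^2 + 5*v - 14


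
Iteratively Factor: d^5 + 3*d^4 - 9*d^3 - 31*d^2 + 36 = (d - 3)*(d^4 + 6*d^3 + 9*d^2 - 4*d - 12) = (d - 3)*(d - 1)*(d^3 + 7*d^2 + 16*d + 12) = (d - 3)*(d - 1)*(d + 2)*(d^2 + 5*d + 6) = (d - 3)*(d - 1)*(d + 2)^2*(d + 3)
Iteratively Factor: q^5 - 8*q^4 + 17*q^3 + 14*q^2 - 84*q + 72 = (q - 2)*(q^4 - 6*q^3 + 5*q^2 + 24*q - 36) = (q - 2)*(q + 2)*(q^3 - 8*q^2 + 21*q - 18) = (q - 3)*(q - 2)*(q + 2)*(q^2 - 5*q + 6) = (q - 3)*(q - 2)^2*(q + 2)*(q - 3)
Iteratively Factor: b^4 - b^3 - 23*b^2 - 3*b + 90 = (b - 2)*(b^3 + b^2 - 21*b - 45) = (b - 2)*(b + 3)*(b^2 - 2*b - 15) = (b - 2)*(b + 3)^2*(b - 5)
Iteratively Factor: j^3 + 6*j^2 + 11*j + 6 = (j + 3)*(j^2 + 3*j + 2) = (j + 1)*(j + 3)*(j + 2)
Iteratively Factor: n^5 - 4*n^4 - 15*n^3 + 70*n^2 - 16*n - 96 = (n - 3)*(n^4 - n^3 - 18*n^2 + 16*n + 32) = (n - 3)*(n + 4)*(n^3 - 5*n^2 + 2*n + 8) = (n - 4)*(n - 3)*(n + 4)*(n^2 - n - 2) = (n - 4)*(n - 3)*(n - 2)*(n + 4)*(n + 1)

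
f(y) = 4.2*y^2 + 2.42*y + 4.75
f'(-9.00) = -73.18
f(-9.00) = 323.17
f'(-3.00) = -22.78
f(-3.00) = 35.29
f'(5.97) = 52.57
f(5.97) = 168.89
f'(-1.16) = -7.32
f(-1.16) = 7.59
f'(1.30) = 13.34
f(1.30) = 14.99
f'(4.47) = 39.97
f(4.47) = 99.49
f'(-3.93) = -30.59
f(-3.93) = 60.11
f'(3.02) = 27.79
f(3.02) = 50.36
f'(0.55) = 7.04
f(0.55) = 7.35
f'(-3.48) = -26.81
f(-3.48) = 47.19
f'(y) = 8.4*y + 2.42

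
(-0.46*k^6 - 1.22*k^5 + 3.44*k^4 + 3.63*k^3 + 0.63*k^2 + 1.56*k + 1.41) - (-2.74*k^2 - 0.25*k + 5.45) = -0.46*k^6 - 1.22*k^5 + 3.44*k^4 + 3.63*k^3 + 3.37*k^2 + 1.81*k - 4.04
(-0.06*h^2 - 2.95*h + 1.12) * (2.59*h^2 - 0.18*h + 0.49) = -0.1554*h^4 - 7.6297*h^3 + 3.4024*h^2 - 1.6471*h + 0.5488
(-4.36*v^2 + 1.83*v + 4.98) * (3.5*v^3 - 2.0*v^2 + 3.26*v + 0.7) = -15.26*v^5 + 15.125*v^4 - 0.4436*v^3 - 7.0462*v^2 + 17.5158*v + 3.486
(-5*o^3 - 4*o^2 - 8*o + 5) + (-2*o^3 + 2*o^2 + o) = -7*o^3 - 2*o^2 - 7*o + 5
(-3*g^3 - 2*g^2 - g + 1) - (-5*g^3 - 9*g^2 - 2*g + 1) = 2*g^3 + 7*g^2 + g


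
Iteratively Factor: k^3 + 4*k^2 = (k)*(k^2 + 4*k) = k*(k + 4)*(k)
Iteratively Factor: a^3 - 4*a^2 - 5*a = (a - 5)*(a^2 + a) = (a - 5)*(a + 1)*(a)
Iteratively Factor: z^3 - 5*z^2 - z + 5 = (z - 5)*(z^2 - 1) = (z - 5)*(z + 1)*(z - 1)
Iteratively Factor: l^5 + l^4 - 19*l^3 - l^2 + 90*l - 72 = (l - 2)*(l^4 + 3*l^3 - 13*l^2 - 27*l + 36) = (l - 2)*(l + 4)*(l^3 - l^2 - 9*l + 9) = (l - 2)*(l + 3)*(l + 4)*(l^2 - 4*l + 3) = (l - 3)*(l - 2)*(l + 3)*(l + 4)*(l - 1)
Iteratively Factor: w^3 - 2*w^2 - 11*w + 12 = (w - 4)*(w^2 + 2*w - 3) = (w - 4)*(w + 3)*(w - 1)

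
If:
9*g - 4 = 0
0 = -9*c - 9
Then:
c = -1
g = 4/9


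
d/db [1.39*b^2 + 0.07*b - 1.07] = 2.78*b + 0.07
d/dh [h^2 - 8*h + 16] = 2*h - 8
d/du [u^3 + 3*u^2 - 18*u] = 3*u^2 + 6*u - 18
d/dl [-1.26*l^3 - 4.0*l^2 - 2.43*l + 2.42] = -3.78*l^2 - 8.0*l - 2.43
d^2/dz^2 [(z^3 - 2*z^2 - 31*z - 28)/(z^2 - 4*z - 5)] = -36/(z^3 - 15*z^2 + 75*z - 125)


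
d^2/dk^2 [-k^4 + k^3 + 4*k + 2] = 6*k*(1 - 2*k)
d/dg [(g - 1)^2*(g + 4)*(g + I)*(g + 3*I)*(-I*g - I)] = -6*I*g^5 + g^4*(20 - 15*I) + g^3*(48 + 32*I) + g^2*(-60 + 36*I) + g*(-24 - 38*I) + 16 - 9*I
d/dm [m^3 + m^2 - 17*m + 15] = 3*m^2 + 2*m - 17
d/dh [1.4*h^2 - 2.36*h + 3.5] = 2.8*h - 2.36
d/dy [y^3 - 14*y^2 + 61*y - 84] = 3*y^2 - 28*y + 61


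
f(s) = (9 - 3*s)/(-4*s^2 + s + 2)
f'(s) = (9 - 3*s)*(8*s - 1)/(-4*s^2 + s + 2)^2 - 3/(-4*s^2 + s + 2)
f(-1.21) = -2.49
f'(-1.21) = -4.66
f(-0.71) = -15.32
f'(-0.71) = -136.77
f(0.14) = 4.16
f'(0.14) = -1.21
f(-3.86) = -0.33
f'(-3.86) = -0.12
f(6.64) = 0.07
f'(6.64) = -0.00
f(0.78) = 19.23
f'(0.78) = 282.18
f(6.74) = 0.06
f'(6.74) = -0.00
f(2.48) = -0.08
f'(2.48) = 0.22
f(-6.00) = -0.18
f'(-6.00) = -0.04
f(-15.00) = -0.06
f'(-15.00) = 0.00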